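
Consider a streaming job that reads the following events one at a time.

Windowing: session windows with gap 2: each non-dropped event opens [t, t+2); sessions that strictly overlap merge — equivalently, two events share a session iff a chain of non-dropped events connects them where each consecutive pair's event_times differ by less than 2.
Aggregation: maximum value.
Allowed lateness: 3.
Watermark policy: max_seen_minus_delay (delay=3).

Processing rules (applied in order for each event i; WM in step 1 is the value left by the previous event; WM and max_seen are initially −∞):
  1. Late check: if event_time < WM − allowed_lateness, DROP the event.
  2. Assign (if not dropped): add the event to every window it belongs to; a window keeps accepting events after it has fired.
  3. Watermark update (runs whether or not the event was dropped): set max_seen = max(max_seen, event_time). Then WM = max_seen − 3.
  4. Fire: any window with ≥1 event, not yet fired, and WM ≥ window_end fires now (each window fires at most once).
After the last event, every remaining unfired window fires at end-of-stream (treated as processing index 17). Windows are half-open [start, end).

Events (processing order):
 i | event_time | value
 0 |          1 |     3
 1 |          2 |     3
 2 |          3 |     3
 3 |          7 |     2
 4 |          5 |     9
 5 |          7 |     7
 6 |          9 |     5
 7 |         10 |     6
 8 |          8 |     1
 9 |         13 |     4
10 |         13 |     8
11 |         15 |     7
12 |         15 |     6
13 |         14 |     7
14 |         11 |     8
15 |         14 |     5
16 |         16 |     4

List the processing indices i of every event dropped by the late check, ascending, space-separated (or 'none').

none

i=0 t=1 v=3: → [1,3); WM=-2
i=1 t=2 v=3: → [1,4); WM=-1
i=2 t=3 v=3: → [1,5); WM=0
i=3 t=7 v=2: → [7,9); WM=4
i=4 t=5 v=9: → [5,7); WM=4
i=5 t=7 v=7: → [7,9); WM=4
i=6 t=9 v=5: → [9,11); WM=6
i=7 t=10 v=6: → [9,12); WM=7
i=8 t=8 v=1: → [7,12); WM=7
i=9 t=13 v=4: → [13,15); WM=10
i=10 t=13 v=8: → [13,15); WM=10
i=11 t=15 v=7: → [15,17); WM=12
i=12 t=15 v=6: → [15,17); WM=12
i=13 t=14 v=7: → [13,17); WM=12
i=14 t=11 v=8: → [7,13); WM=12
i=15 t=14 v=5: → [13,17); WM=12
i=16 t=16 v=4: → [13,18); WM=13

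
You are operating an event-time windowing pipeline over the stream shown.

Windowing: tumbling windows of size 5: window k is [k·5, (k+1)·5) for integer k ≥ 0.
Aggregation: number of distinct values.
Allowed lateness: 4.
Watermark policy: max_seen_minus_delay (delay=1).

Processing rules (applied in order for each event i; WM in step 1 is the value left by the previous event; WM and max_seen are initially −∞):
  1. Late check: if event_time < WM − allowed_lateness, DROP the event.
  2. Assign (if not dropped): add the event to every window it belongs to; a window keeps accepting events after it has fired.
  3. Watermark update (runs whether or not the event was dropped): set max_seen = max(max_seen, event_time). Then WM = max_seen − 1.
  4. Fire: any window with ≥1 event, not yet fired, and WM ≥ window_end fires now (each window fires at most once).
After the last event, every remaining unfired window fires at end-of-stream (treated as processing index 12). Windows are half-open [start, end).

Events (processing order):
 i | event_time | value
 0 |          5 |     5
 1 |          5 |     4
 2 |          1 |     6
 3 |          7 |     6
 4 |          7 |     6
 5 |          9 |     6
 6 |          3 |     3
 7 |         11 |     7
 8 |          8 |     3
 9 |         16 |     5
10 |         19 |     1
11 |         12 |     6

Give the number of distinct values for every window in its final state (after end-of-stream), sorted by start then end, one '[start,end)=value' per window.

[0,5)=1 [5,10)=4 [10,15)=1 [15,20)=2

i=0 t=5 v=5: → [5,10); WM=4
i=1 t=5 v=4: → [5,10); WM=4
i=2 t=1 v=6: → [0,5); WM=4
i=3 t=7 v=6: → [5,10); WM=6; [0,5) fires=1
i=4 t=7 v=6: → [5,10); WM=6
i=5 t=9 v=6: → [5,10); WM=8
i=6 t=3 v=3: DROP (t<8-4); WM=8
i=7 t=11 v=7: → [10,15); WM=10; [5,10) fires=3
i=8 t=8 v=3: → [5,10); WM=10
i=9 t=16 v=5: → [15,20); WM=15; [10,15) fires=1
i=10 t=19 v=1: → [15,20); WM=18
i=11 t=12 v=6: DROP (t<18-4); WM=18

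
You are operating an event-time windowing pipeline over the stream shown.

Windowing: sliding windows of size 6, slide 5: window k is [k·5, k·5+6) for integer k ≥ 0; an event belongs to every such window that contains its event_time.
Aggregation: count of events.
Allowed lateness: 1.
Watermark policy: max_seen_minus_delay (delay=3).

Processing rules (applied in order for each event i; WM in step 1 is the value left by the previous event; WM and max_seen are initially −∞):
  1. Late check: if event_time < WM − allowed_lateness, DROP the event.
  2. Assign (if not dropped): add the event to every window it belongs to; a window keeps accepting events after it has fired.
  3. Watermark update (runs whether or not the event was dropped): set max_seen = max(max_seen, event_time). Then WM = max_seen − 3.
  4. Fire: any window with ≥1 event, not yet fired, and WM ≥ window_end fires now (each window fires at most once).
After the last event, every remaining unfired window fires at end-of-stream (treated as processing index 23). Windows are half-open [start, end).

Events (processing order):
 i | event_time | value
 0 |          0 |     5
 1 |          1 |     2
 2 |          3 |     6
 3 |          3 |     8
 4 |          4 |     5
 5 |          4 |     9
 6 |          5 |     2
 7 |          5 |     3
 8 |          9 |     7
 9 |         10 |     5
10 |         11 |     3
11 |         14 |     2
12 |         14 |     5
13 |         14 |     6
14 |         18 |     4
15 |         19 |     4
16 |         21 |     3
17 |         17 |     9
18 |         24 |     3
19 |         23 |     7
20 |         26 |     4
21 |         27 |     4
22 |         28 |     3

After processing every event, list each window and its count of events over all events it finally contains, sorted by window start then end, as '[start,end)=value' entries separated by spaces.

[0,6)=8 [5,11)=4 [10,16)=5 [15,21)=3 [20,26)=3 [25,31)=3

i=0 t=0 v=5: → [0,6); WM=-3
i=1 t=1 v=2: → [0,6); WM=-2
i=2 t=3 v=6: → [0,6); WM=0
i=3 t=3 v=8: → [0,6); WM=0
i=4 t=4 v=5: → [0,6); WM=1
i=5 t=4 v=9: → [0,6); WM=1
i=6 t=5 v=2: → [5,11),[0,6); WM=2
i=7 t=5 v=3: → [5,11),[0,6); WM=2
i=8 t=9 v=7: → [5,11); WM=6; [0,6) fires=8
i=9 t=10 v=5: → [10,16),[5,11); WM=7
i=10 t=11 v=3: → [10,16); WM=8
i=11 t=14 v=2: → [10,16); WM=11; [5,11) fires=4
i=12 t=14 v=5: → [10,16); WM=11
i=13 t=14 v=6: → [10,16); WM=11
i=14 t=18 v=4: → [15,21); WM=15
i=15 t=19 v=4: → [15,21); WM=16; [10,16) fires=5
i=16 t=21 v=3: → [20,26); WM=18
i=17 t=17 v=9: → [15,21); WM=18
i=18 t=24 v=3: → [20,26); WM=21; [15,21) fires=3
i=19 t=23 v=7: → [20,26); WM=21
i=20 t=26 v=4: → [25,31); WM=23
i=21 t=27 v=4: → [25,31); WM=24
i=22 t=28 v=3: → [25,31); WM=25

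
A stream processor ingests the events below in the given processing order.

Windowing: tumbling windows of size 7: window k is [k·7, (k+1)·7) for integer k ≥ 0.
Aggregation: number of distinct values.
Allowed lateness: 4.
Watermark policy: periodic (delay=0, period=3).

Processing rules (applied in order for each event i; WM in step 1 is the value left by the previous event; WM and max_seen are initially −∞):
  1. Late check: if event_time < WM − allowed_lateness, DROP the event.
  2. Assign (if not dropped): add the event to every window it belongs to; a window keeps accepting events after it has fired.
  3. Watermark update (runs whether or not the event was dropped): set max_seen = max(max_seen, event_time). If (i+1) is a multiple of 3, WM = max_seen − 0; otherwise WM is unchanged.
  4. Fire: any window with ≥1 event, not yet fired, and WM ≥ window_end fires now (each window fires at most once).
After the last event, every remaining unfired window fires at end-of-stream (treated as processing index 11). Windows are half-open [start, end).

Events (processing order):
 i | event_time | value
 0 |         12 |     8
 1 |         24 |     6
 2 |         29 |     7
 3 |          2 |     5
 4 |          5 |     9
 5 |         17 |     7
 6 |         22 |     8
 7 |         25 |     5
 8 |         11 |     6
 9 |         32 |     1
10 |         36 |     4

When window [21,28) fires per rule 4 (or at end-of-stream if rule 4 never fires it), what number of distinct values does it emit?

i=0 t=12 v=8: → [7,14); WM=−∞
i=1 t=24 v=6: → [21,28); WM=−∞
i=2 t=29 v=7: → [28,35); WM=29; [7,14) fires=1 [21,28) fires=1
i=3 t=2 v=5: DROP (t<29-4); WM=29
i=4 t=5 v=9: DROP (t<29-4); WM=29
i=5 t=17 v=7: DROP (t<29-4); WM=29
i=6 t=22 v=8: DROP (t<29-4); WM=29
i=7 t=25 v=5: → [21,28); WM=29
i=8 t=11 v=6: DROP (t<29-4); WM=29
i=9 t=32 v=1: → [28,35); WM=29
i=10 t=36 v=4: → [35,42); WM=29

1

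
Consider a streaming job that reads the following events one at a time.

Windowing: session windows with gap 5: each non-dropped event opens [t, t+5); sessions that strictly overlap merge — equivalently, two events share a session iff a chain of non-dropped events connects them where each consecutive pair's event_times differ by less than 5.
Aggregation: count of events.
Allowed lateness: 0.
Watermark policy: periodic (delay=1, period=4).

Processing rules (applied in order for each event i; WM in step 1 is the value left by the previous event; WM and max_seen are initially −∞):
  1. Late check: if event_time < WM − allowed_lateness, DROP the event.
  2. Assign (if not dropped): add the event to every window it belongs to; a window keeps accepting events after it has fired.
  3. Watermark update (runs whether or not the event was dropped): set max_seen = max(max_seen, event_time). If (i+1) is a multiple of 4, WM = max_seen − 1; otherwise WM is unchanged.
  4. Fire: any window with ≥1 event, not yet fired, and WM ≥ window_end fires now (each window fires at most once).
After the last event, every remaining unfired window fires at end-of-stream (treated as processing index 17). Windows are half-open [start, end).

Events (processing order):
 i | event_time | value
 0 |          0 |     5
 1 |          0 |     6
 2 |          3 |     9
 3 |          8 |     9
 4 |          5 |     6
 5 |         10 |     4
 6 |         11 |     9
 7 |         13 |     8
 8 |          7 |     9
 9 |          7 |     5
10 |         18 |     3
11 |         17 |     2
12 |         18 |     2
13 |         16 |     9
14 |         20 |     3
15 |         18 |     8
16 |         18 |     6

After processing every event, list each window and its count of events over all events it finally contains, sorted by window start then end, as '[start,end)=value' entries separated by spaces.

i=0 t=0 v=5: → [0,5); WM=−∞
i=1 t=0 v=6: → [0,5); WM=−∞
i=2 t=3 v=9: → [0,8); WM=−∞
i=3 t=8 v=9: → [8,13); WM=7
i=4 t=5 v=6: DROP (t<7-0); WM=7
i=5 t=10 v=4: → [8,15); WM=7
i=6 t=11 v=9: → [8,16); WM=7
i=7 t=13 v=8: → [8,18); WM=12
i=8 t=7 v=9: DROP (t<12-0); WM=12
i=9 t=7 v=5: DROP (t<12-0); WM=12
i=10 t=18 v=3: → [18,23); WM=12
i=11 t=17 v=2: → [8,23); WM=17
i=12 t=18 v=2: → [8,23); WM=17
i=13 t=16 v=9: DROP (t<17-0); WM=17
i=14 t=20 v=3: → [8,25); WM=17
i=15 t=18 v=8: → [8,25); WM=19
i=16 t=18 v=6: DROP (t<19-0); WM=19

[0,8)=3 [8,25)=9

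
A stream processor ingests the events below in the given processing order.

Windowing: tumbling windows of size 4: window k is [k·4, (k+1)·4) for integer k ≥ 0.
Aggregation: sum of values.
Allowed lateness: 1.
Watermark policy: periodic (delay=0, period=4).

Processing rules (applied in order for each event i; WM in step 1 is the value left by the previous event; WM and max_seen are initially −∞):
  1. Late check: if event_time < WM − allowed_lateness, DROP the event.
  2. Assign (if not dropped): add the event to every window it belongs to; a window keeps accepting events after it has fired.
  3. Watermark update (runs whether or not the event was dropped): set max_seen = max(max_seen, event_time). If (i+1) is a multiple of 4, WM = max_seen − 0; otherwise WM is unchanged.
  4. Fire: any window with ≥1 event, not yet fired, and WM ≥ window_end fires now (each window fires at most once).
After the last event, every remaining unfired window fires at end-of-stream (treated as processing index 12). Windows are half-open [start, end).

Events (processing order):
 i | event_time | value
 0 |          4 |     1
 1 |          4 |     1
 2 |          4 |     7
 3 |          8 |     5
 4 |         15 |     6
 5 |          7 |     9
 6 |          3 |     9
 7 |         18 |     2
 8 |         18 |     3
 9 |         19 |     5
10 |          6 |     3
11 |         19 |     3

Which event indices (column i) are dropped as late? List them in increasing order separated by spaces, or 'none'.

i=0 t=4 v=1: → [4,8); WM=−∞
i=1 t=4 v=1: → [4,8); WM=−∞
i=2 t=4 v=7: → [4,8); WM=−∞
i=3 t=8 v=5: → [8,12); WM=8; [4,8) fires=9
i=4 t=15 v=6: → [12,16); WM=8
i=5 t=7 v=9: → [4,8); WM=8
i=6 t=3 v=9: DROP (t<8-1); WM=8
i=7 t=18 v=2: → [16,20); WM=18; [8,12) fires=5 [12,16) fires=6
i=8 t=18 v=3: → [16,20); WM=18
i=9 t=19 v=5: → [16,20); WM=18
i=10 t=6 v=3: DROP (t<18-1); WM=18
i=11 t=19 v=3: → [16,20); WM=19

6 10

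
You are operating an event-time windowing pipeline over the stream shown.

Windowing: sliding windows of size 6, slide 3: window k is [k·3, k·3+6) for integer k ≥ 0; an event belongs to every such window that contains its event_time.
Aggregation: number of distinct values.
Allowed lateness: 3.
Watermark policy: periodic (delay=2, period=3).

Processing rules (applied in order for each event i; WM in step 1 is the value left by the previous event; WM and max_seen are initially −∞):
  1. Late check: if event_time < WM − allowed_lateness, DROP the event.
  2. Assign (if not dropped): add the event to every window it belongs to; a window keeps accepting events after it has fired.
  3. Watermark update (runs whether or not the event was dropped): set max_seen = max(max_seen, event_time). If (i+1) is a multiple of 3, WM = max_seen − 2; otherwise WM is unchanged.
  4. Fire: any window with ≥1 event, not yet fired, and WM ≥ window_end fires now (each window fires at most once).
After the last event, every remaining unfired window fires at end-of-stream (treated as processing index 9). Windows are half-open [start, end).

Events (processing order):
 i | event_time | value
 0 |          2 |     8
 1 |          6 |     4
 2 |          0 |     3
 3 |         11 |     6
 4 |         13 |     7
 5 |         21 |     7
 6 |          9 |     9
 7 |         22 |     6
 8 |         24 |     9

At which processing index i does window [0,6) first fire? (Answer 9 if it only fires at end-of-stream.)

5

i=0 t=2 v=8: → [0,6); WM=−∞
i=1 t=6 v=4: → [6,12),[3,9); WM=−∞
i=2 t=0 v=3: → [0,6); WM=4
i=3 t=11 v=6: → [9,15),[6,12); WM=4
i=4 t=13 v=7: → [12,18),[9,15); WM=4
i=5 t=21 v=7: → [21,27),[18,24); WM=19; [0,6) fires=2 [3,9) fires=1 [6,12) fires=2 [9,15) fires=2 [12,18) fires=1
i=6 t=9 v=9: DROP (t<19-3); WM=19
i=7 t=22 v=6: → [21,27),[18,24); WM=19
i=8 t=24 v=9: → [24,30),[21,27); WM=22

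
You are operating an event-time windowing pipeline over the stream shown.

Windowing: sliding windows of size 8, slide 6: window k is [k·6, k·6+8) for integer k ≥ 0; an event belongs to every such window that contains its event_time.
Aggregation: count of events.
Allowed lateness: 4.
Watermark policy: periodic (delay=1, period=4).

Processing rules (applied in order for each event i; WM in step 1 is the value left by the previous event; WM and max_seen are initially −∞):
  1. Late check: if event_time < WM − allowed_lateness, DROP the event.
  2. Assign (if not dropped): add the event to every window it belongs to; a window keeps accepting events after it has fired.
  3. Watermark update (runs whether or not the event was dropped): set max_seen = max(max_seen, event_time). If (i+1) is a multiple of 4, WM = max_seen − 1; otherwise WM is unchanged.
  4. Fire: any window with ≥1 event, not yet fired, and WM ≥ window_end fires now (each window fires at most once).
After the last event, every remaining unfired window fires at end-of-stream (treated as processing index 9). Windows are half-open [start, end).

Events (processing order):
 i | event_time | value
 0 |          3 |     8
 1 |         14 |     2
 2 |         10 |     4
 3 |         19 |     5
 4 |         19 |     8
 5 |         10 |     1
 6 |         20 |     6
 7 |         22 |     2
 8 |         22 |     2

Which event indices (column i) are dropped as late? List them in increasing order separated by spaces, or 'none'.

i=0 t=3 v=8: → [0,8); WM=−∞
i=1 t=14 v=2: → [12,20); WM=−∞
i=2 t=10 v=4: → [6,14); WM=−∞
i=3 t=19 v=5: → [18,26),[12,20); WM=18; [0,8) fires=1 [6,14) fires=1
i=4 t=19 v=8: → [18,26),[12,20); WM=18
i=5 t=10 v=1: DROP (t<18-4); WM=18
i=6 t=20 v=6: → [18,26); WM=18
i=7 t=22 v=2: → [18,26); WM=21; [12,20) fires=3
i=8 t=22 v=2: → [18,26); WM=21

5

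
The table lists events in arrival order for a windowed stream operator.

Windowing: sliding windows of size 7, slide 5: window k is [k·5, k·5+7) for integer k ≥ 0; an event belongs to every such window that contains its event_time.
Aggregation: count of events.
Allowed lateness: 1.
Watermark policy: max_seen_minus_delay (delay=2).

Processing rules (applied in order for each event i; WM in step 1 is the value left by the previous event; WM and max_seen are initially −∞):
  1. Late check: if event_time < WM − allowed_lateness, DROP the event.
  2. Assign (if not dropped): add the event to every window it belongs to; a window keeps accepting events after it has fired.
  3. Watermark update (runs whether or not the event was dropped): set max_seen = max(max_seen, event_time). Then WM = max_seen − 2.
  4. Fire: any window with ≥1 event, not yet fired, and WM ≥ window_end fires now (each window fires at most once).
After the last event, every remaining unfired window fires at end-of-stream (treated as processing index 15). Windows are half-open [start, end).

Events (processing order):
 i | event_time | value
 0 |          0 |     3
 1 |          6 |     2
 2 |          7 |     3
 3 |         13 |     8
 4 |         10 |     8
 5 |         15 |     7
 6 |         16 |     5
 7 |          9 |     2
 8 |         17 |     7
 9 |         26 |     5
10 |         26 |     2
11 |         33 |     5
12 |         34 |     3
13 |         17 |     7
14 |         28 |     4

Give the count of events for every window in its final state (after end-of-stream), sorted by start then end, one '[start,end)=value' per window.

i=0 t=0 v=3: → [0,7); WM=-2
i=1 t=6 v=2: → [5,12),[0,7); WM=4
i=2 t=7 v=3: → [5,12); WM=5
i=3 t=13 v=8: → [10,17); WM=11; [0,7) fires=2
i=4 t=10 v=8: → [10,17),[5,12); WM=11
i=5 t=15 v=7: → [15,22),[10,17); WM=13; [5,12) fires=3
i=6 t=16 v=5: → [15,22),[10,17); WM=14
i=7 t=9 v=2: DROP (t<14-1); WM=14
i=8 t=17 v=7: → [15,22); WM=15
i=9 t=26 v=5: → [25,32),[20,27); WM=24; [10,17) fires=4 [15,22) fires=3
i=10 t=26 v=2: → [25,32),[20,27); WM=24
i=11 t=33 v=5: → [30,37); WM=31; [20,27) fires=2
i=12 t=34 v=3: → [30,37); WM=32; [25,32) fires=2
i=13 t=17 v=7: DROP (t<32-1); WM=32
i=14 t=28 v=4: DROP (t<32-1); WM=32

[0,7)=2 [5,12)=3 [10,17)=4 [15,22)=3 [20,27)=2 [25,32)=2 [30,37)=2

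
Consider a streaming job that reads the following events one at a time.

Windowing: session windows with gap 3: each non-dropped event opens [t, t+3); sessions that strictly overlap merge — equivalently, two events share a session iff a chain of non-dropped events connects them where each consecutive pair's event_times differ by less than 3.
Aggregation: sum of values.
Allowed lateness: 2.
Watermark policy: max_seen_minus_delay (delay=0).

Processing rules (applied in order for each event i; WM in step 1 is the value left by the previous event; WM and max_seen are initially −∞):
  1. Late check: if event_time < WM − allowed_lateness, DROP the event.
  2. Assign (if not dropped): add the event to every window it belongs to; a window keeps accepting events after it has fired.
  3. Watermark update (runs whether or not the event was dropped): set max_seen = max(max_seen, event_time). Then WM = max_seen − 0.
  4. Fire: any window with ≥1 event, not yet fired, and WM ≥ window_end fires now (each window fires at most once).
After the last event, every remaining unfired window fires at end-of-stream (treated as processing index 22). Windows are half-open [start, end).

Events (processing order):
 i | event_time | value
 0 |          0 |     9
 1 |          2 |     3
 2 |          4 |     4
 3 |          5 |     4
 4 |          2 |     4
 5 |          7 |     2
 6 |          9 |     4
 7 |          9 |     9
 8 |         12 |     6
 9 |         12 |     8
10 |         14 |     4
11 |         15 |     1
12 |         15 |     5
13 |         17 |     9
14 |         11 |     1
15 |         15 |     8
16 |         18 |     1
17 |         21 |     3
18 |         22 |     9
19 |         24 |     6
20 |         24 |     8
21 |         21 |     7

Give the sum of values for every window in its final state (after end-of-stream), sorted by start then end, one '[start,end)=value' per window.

i=0 t=0 v=9: → [0,3); WM=0
i=1 t=2 v=3: → [0,5); WM=2
i=2 t=4 v=4: → [0,7); WM=4
i=3 t=5 v=4: → [0,8); WM=5
i=4 t=2 v=4: DROP (t<5-2); WM=5
i=5 t=7 v=2: → [0,10); WM=7
i=6 t=9 v=4: → [0,12); WM=9
i=7 t=9 v=9: → [0,12); WM=9
i=8 t=12 v=6: → [12,15); WM=12
i=9 t=12 v=8: → [12,15); WM=12
i=10 t=14 v=4: → [12,17); WM=14
i=11 t=15 v=1: → [12,18); WM=15
i=12 t=15 v=5: → [12,18); WM=15
i=13 t=17 v=9: → [12,20); WM=17
i=14 t=11 v=1: DROP (t<17-2); WM=17
i=15 t=15 v=8: → [12,20); WM=17
i=16 t=18 v=1: → [12,21); WM=18
i=17 t=21 v=3: → [21,24); WM=21
i=18 t=22 v=9: → [21,25); WM=22
i=19 t=24 v=6: → [21,27); WM=24
i=20 t=24 v=8: → [21,27); WM=24
i=21 t=21 v=7: DROP (t<24-2); WM=24

[0,12)=35 [12,21)=42 [21,27)=26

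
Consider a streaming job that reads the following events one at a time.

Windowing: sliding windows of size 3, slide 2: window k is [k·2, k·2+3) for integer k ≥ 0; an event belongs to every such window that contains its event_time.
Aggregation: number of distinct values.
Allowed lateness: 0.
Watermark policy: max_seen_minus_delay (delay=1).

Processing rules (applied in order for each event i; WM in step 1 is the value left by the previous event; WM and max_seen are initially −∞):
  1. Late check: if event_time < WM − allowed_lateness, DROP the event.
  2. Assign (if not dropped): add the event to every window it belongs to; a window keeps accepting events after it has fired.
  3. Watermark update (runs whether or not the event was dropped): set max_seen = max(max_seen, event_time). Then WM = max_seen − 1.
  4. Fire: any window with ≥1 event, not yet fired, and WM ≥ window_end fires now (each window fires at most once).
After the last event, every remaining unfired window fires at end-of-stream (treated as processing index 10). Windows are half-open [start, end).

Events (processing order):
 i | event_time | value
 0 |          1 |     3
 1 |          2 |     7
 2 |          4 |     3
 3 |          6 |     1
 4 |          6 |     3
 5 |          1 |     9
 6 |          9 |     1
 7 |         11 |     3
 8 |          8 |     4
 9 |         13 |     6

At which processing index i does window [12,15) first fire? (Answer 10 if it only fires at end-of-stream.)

10

i=0 t=1 v=3: → [0,3); WM=0
i=1 t=2 v=7: → [2,5),[0,3); WM=1
i=2 t=4 v=3: → [4,7),[2,5); WM=3; [0,3) fires=2
i=3 t=6 v=1: → [6,9),[4,7); WM=5; [2,5) fires=2
i=4 t=6 v=3: → [6,9),[4,7); WM=5
i=5 t=1 v=9: DROP (t<5-0); WM=5
i=6 t=9 v=1: → [8,11); WM=8; [4,7) fires=2
i=7 t=11 v=3: → [10,13); WM=10; [6,9) fires=2
i=8 t=8 v=4: DROP (t<10-0); WM=10
i=9 t=13 v=6: → [12,15); WM=12; [8,11) fires=1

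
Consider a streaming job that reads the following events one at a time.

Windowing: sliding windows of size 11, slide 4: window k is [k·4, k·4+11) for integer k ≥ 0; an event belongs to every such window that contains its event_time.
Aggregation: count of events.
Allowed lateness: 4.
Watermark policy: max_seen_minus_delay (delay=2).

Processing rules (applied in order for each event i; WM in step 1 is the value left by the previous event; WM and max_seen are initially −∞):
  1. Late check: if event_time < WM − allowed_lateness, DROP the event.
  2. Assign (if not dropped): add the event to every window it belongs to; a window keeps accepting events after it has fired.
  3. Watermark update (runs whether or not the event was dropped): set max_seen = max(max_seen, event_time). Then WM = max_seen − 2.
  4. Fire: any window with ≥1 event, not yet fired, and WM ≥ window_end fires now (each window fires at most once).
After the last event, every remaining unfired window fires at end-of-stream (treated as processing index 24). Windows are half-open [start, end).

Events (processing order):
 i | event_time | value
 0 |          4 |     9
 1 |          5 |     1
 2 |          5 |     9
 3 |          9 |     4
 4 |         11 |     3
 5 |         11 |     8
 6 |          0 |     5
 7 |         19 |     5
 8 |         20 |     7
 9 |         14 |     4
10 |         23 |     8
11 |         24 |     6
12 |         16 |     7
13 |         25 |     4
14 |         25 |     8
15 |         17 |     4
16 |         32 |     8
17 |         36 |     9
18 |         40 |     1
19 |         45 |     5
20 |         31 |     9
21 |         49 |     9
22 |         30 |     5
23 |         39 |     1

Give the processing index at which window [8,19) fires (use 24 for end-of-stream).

10

i=0 t=4 v=9: → [4,15),[0,11); WM=2
i=1 t=5 v=1: → [4,15),[0,11); WM=3
i=2 t=5 v=9: → [4,15),[0,11); WM=3
i=3 t=9 v=4: → [8,19),[4,15),[0,11); WM=7
i=4 t=11 v=3: → [8,19),[4,15); WM=9
i=5 t=11 v=8: → [8,19),[4,15); WM=9
i=6 t=0 v=5: DROP (t<9-4); WM=9
i=7 t=19 v=5: → [16,27),[12,23); WM=17; [0,11) fires=4 [4,15) fires=6
i=8 t=20 v=7: → [20,31),[16,27),[12,23); WM=18
i=9 t=14 v=4: → [12,23),[8,19),[4,15); WM=18
i=10 t=23 v=8: → [20,31),[16,27); WM=21; [8,19) fires=4
i=11 t=24 v=6: → [24,35),[20,31),[16,27); WM=22
i=12 t=16 v=7: DROP (t<22-4); WM=22
i=13 t=25 v=4: → [24,35),[20,31),[16,27); WM=23; [12,23) fires=3
i=14 t=25 v=8: → [24,35),[20,31),[16,27); WM=23
i=15 t=17 v=4: DROP (t<23-4); WM=23
i=16 t=32 v=8: → [32,43),[28,39),[24,35); WM=30; [16,27) fires=6
i=17 t=36 v=9: → [36,47),[32,43),[28,39); WM=34; [20,31) fires=5
i=18 t=40 v=1: → [40,51),[36,47),[32,43); WM=38; [24,35) fires=4
i=19 t=45 v=5: → [44,55),[40,51),[36,47); WM=43; [28,39) fires=2 [32,43) fires=3
i=20 t=31 v=9: DROP (t<43-4); WM=43
i=21 t=49 v=9: → [48,59),[44,55),[40,51); WM=47; [36,47) fires=3
i=22 t=30 v=5: DROP (t<47-4); WM=47
i=23 t=39 v=1: DROP (t<47-4); WM=47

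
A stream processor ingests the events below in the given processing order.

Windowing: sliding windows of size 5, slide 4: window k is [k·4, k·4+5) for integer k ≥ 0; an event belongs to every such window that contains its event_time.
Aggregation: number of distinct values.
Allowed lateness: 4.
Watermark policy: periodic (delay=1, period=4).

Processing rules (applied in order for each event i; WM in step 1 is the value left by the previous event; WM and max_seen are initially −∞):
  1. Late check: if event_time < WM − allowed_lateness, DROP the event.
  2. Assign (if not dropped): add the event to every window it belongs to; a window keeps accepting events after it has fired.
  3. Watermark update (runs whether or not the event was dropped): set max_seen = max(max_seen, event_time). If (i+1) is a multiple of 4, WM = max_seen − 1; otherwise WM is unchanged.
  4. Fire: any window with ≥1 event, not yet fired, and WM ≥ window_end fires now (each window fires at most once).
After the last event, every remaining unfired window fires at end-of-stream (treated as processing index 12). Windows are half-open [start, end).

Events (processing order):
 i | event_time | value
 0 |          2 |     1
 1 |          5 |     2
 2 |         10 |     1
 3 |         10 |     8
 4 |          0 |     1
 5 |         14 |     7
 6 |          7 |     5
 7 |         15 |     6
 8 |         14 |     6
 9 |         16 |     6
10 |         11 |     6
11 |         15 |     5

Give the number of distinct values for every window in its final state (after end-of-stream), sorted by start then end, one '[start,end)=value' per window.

[0,5)=1 [4,9)=2 [8,13)=3 [12,17)=3 [16,21)=1

i=0 t=2 v=1: → [0,5); WM=−∞
i=1 t=5 v=2: → [4,9); WM=−∞
i=2 t=10 v=1: → [8,13); WM=−∞
i=3 t=10 v=8: → [8,13); WM=9; [0,5) fires=1 [4,9) fires=1
i=4 t=0 v=1: DROP (t<9-4); WM=9
i=5 t=14 v=7: → [12,17); WM=9
i=6 t=7 v=5: → [4,9); WM=9
i=7 t=15 v=6: → [12,17); WM=14; [8,13) fires=2
i=8 t=14 v=6: → [12,17); WM=14
i=9 t=16 v=6: → [16,21),[12,17); WM=14
i=10 t=11 v=6: → [8,13); WM=14
i=11 t=15 v=5: → [12,17); WM=15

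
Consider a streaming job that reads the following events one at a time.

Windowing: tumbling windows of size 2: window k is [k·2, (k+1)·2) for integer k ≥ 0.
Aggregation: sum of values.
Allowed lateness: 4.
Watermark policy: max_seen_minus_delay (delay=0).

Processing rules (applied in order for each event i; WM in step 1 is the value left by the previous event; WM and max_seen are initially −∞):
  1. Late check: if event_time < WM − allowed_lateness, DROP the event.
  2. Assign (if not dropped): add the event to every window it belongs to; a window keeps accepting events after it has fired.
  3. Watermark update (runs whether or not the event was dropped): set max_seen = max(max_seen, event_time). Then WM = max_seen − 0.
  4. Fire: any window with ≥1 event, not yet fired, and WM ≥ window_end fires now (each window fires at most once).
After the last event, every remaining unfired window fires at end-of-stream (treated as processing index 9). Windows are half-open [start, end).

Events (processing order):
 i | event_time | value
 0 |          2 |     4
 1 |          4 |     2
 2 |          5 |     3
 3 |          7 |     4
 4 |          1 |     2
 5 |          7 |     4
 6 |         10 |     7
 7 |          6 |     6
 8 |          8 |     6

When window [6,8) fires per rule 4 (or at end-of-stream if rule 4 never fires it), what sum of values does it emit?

8

i=0 t=2 v=4: → [2,4); WM=2
i=1 t=4 v=2: → [4,6); WM=4; [2,4) fires=4
i=2 t=5 v=3: → [4,6); WM=5
i=3 t=7 v=4: → [6,8); WM=7; [4,6) fires=5
i=4 t=1 v=2: DROP (t<7-4); WM=7
i=5 t=7 v=4: → [6,8); WM=7
i=6 t=10 v=7: → [10,12); WM=10; [6,8) fires=8
i=7 t=6 v=6: → [6,8); WM=10
i=8 t=8 v=6: → [8,10); WM=10; [8,10) fires=6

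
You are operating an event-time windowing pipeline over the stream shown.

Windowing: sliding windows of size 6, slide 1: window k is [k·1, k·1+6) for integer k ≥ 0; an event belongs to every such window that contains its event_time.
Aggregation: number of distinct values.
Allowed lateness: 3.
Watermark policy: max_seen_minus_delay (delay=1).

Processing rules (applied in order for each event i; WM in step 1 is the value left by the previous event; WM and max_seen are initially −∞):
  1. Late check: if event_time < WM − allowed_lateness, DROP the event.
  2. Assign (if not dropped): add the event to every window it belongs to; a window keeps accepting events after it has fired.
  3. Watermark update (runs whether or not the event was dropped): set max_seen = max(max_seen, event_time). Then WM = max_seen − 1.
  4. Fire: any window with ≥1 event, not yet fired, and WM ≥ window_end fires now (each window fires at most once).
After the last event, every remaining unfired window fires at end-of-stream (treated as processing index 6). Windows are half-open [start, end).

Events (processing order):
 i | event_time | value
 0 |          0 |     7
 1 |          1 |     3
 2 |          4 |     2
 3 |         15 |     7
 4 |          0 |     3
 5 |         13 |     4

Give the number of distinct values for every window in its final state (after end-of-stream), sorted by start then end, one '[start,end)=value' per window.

[0,6)=3 [1,7)=2 [2,8)=1 [3,9)=1 [4,10)=1 [8,14)=1 [9,15)=1 [10,16)=2 [11,17)=2 [12,18)=2 [13,19)=2 [14,20)=1 [15,21)=1

i=0 t=0 v=7: → [0,6); WM=-1
i=1 t=1 v=3: → [1,7),[0,6); WM=0
i=2 t=4 v=2: → [4,10),[3,9),[2,8),[1,7),[0,6); WM=3
i=3 t=15 v=7: → [15,21),[14,20),[13,19),[12,18),[11,17),[10,16); WM=14; [0,6) fires=3 [1,7) fires=2 [2,8) fires=1 [3,9) fires=1 [4,10) fires=1
i=4 t=0 v=3: DROP (t<14-3); WM=14
i=5 t=13 v=4: → [13,19),[12,18),[11,17),[10,16),[9,15),[8,14); WM=14; [8,14) fires=1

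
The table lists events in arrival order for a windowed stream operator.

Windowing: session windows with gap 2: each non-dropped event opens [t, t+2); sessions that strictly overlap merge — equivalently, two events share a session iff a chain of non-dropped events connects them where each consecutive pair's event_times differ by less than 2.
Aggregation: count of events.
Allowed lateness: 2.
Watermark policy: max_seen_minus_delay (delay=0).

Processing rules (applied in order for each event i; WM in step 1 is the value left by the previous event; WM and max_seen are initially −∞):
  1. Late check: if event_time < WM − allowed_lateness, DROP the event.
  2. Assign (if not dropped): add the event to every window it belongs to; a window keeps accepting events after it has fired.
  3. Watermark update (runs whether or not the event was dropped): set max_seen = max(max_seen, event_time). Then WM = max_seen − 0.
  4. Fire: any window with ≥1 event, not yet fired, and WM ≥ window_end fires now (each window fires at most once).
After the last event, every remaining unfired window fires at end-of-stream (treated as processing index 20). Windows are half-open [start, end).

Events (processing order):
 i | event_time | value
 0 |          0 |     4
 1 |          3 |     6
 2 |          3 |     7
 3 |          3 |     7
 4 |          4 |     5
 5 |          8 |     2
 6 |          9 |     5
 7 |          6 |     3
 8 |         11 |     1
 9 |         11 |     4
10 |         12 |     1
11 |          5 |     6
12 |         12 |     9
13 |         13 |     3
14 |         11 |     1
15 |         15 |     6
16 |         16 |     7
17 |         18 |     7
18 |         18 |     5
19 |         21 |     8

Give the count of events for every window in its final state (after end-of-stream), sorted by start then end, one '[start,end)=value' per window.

i=0 t=0 v=4: → [0,2); WM=0
i=1 t=3 v=6: → [3,5); WM=3
i=2 t=3 v=7: → [3,5); WM=3
i=3 t=3 v=7: → [3,5); WM=3
i=4 t=4 v=5: → [3,6); WM=4
i=5 t=8 v=2: → [8,10); WM=8
i=6 t=9 v=5: → [8,11); WM=9
i=7 t=6 v=3: DROP (t<9-2); WM=9
i=8 t=11 v=1: → [11,13); WM=11
i=9 t=11 v=4: → [11,13); WM=11
i=10 t=12 v=1: → [11,14); WM=12
i=11 t=5 v=6: DROP (t<12-2); WM=12
i=12 t=12 v=9: → [11,14); WM=12
i=13 t=13 v=3: → [11,15); WM=13
i=14 t=11 v=1: → [11,15); WM=13
i=15 t=15 v=6: → [15,17); WM=15
i=16 t=16 v=7: → [15,18); WM=16
i=17 t=18 v=7: → [18,20); WM=18
i=18 t=18 v=5: → [18,20); WM=18
i=19 t=21 v=8: → [21,23); WM=21

[0,2)=1 [3,6)=4 [8,11)=2 [11,15)=6 [15,18)=2 [18,20)=2 [21,23)=1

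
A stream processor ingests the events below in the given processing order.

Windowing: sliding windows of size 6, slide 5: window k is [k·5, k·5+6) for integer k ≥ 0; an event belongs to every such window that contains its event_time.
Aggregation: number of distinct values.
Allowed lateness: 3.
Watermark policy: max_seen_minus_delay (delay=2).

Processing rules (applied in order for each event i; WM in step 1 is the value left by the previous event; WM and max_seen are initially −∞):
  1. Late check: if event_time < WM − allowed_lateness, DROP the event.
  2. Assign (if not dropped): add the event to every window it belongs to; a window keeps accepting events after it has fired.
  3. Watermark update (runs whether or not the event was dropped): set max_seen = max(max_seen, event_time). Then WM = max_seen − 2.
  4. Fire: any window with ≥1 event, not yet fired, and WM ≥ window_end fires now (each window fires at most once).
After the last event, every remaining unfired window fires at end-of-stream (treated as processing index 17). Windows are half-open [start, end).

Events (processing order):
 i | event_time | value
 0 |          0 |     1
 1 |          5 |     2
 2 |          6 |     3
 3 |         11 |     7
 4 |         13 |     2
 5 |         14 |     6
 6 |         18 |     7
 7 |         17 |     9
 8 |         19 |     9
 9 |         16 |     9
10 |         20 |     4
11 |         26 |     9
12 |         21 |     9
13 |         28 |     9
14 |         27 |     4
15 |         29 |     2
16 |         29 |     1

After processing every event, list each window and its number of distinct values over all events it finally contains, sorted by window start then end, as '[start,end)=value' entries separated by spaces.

[0,6)=2 [5,11)=2 [10,16)=3 [15,21)=3 [20,26)=2 [25,31)=4

i=0 t=0 v=1: → [0,6); WM=-2
i=1 t=5 v=2: → [5,11),[0,6); WM=3
i=2 t=6 v=3: → [5,11); WM=4
i=3 t=11 v=7: → [10,16); WM=9; [0,6) fires=2
i=4 t=13 v=2: → [10,16); WM=11; [5,11) fires=2
i=5 t=14 v=6: → [10,16); WM=12
i=6 t=18 v=7: → [15,21); WM=16; [10,16) fires=3
i=7 t=17 v=9: → [15,21); WM=16
i=8 t=19 v=9: → [15,21); WM=17
i=9 t=16 v=9: → [15,21); WM=17
i=10 t=20 v=4: → [20,26),[15,21); WM=18
i=11 t=26 v=9: → [25,31); WM=24; [15,21) fires=3
i=12 t=21 v=9: → [20,26); WM=24
i=13 t=28 v=9: → [25,31); WM=26; [20,26) fires=2
i=14 t=27 v=4: → [25,31); WM=26
i=15 t=29 v=2: → [25,31); WM=27
i=16 t=29 v=1: → [25,31); WM=27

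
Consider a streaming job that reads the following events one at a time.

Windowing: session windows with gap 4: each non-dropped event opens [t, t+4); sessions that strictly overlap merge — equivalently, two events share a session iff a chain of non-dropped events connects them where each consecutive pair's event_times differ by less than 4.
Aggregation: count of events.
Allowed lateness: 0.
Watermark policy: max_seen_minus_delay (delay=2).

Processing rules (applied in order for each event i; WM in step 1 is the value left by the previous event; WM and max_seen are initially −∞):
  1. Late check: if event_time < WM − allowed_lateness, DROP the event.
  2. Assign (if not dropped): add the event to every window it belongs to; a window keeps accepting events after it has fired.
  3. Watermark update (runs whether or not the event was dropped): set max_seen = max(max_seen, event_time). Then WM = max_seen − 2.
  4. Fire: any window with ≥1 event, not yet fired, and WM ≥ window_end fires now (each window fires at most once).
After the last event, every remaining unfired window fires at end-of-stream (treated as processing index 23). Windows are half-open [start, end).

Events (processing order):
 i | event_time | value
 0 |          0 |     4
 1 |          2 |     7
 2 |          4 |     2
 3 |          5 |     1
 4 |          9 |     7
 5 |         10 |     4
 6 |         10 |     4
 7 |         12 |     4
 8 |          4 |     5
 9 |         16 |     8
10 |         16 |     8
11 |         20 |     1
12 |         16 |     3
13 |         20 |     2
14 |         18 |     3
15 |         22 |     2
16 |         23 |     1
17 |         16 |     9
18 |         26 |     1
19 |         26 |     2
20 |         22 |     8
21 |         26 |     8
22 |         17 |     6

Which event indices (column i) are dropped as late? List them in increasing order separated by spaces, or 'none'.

i=0 t=0 v=4: → [0,4); WM=-2
i=1 t=2 v=7: → [0,6); WM=0
i=2 t=4 v=2: → [0,8); WM=2
i=3 t=5 v=1: → [0,9); WM=3
i=4 t=9 v=7: → [9,13); WM=7
i=5 t=10 v=4: → [9,14); WM=8
i=6 t=10 v=4: → [9,14); WM=8
i=7 t=12 v=4: → [9,16); WM=10
i=8 t=4 v=5: DROP (t<10-0); WM=10
i=9 t=16 v=8: → [16,20); WM=14
i=10 t=16 v=8: → [16,20); WM=14
i=11 t=20 v=1: → [20,24); WM=18
i=12 t=16 v=3: DROP (t<18-0); WM=18
i=13 t=20 v=2: → [20,24); WM=18
i=14 t=18 v=3: → [16,24); WM=18
i=15 t=22 v=2: → [16,26); WM=20
i=16 t=23 v=1: → [16,27); WM=21
i=17 t=16 v=9: DROP (t<21-0); WM=21
i=18 t=26 v=1: → [16,30); WM=24
i=19 t=26 v=2: → [16,30); WM=24
i=20 t=22 v=8: DROP (t<24-0); WM=24
i=21 t=26 v=8: → [16,30); WM=24
i=22 t=17 v=6: DROP (t<24-0); WM=24

8 12 17 20 22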